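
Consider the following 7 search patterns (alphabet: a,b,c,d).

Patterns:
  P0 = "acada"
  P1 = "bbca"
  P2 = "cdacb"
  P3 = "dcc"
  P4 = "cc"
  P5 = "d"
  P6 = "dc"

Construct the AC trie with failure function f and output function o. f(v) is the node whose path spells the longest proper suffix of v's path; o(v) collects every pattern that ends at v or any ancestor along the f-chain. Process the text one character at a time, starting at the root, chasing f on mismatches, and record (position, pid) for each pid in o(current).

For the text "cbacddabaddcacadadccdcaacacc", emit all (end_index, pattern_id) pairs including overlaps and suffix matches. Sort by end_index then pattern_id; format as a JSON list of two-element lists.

Build:
Trie nodes:
  0='ε' goto a→1 b→6 c→10 d→15
  1='a' goto c→2
  2='ac' goto a→3
  3='aca' goto d→4
  4='acad' goto a→5
  5='acada' goto ·  ←P0
  6='b' goto b→7
  7='bb' goto c→8
  8='bbc' goto a→9
  9='bbca' goto ·  ←P1
  10='c' goto c→18 d→11
  11='cd' goto a→12
  12='cda' goto c→13
  13='cdac' goto b→14
  14='cdacb' goto ·  ←P2
  15='d' goto c→16  ←P5
  16='dc' goto c→17  ←P6
  17='dcc' goto ·  ←P3
  18='cc' goto ·  ←P4

Failure links (BFS by depth):
  fail(1) 'a': from fail(0)=0 chase 'a': 0 ⇒ 0;  out=∅∪out(0)=∅
  fail(6) 'b': from fail(0)=0 chase 'b': 0 ⇒ 0;  out=∅∪out(0)=∅
  fail(10) 'c': from fail(0)=0 chase 'c': 0 ⇒ 0;  out=∅∪out(0)=∅
  fail(15) 'd': from fail(0)=0 chase 'd': 0 ⇒ 0;  out={5}∪out(0)={5}
  fail(2) 'ac': from fail(1)=0 chase 'c': 0 ⇒ 10;  out=∅∪out(10)=∅
  fail(7) 'bb': from fail(6)=0 chase 'b': 0 ⇒ 6;  out=∅∪out(6)=∅
  fail(11) 'cd': from fail(10)=0 chase 'd': 0 ⇒ 15;  out=∅∪out(15)={5}
  fail(16) 'dc': from fail(15)=0 chase 'c': 0 ⇒ 10;  out={6}∪out(10)={6}
  fail(18) 'cc': from fail(10)=0 chase 'c': 0 ⇒ 10;  out={4}∪out(10)={4}
  fail(3) 'aca': from fail(2)=10 chase 'a': 10→0 ⇒ 1;  out=∅∪out(1)=∅
  fail(8) 'bbc': from fail(7)=6 chase 'c': 6→0 ⇒ 10;  out=∅∪out(10)=∅
  fail(12) 'cda': from fail(11)=15 chase 'a': 15→0 ⇒ 1;  out=∅∪out(1)=∅
  fail(17) 'dcc': from fail(16)=10 chase 'c': 10 ⇒ 18;  out={3}∪out(18)={3,4}
  fail(4) 'acad': from fail(3)=1 chase 'd': 1→0 ⇒ 15;  out=∅∪out(15)={5}
  fail(9) 'bbca': from fail(8)=10 chase 'a': 10→0 ⇒ 1;  out={1}∪out(1)={1}
  fail(13) 'cdac': from fail(12)=1 chase 'c': 1 ⇒ 2;  out=∅∪out(2)=∅
  fail(5) 'acada': from fail(4)=15 chase 'a': 15→0 ⇒ 1;  out={0}∪out(1)={0}
  fail(14) 'cdacb': from fail(13)=2 chase 'b': 2→10→0 ⇒ 6;  out={2}∪out(6)={2}

Scan:
pos 0 'c': at 10
pos 1 'b': at 6 (fail-walked)
pos 2 'a': at 1 (fail-walked)
pos 3 'c': at 2
pos 4 'd': at 11 (fail-walked)  ** P5@[4:4]
pos 5 'd': at 15 (fail-walked)  ** P5@[5:5]
pos 6 'a': at 1 (fail-walked)
pos 7 'b': at 6 (fail-walked)
pos 8 'a': at 1 (fail-walked)
pos 9 'd': at 15 (fail-walked)  ** P5@[9:9]
pos 10 'd': at 15 (fail-walked)  ** P5@[10:10]
pos 11 'c': at 16  ** P6@[10:11]
pos 12 'a': at 1 (fail-walked)
pos 13 'c': at 2
pos 14 'a': at 3
pos 15 'd': at 4  ** P5@[15:15]
pos 16 'a': at 5  ** P0@[12:16]
pos 17 'd': at 15 (fail-walked)  ** P5@[17:17]
pos 18 'c': at 16  ** P6@[17:18]
pos 19 'c': at 17  ** P3@[17:19],P4@[18:19]
pos 20 'd': at 11 (fail-walked)  ** P5@[20:20]
pos 21 'c': at 16 (fail-walked)  ** P6@[20:21]
pos 22 'a': at 1 (fail-walked)
pos 23 'a': at 1 (fail-walked)
pos 24 'c': at 2
pos 25 'a': at 3
pos 26 'c': at 2 (fail-walked)
pos 27 'c': at 18 (fail-walked)  ** P4@[26:27]

All matches (sorted): [[4,5],[5,5],[9,5],[10,5],[11,6],[15,5],[16,0],[17,5],[18,6],[19,3],[19,4],[20,5],[21,6],[27,4]]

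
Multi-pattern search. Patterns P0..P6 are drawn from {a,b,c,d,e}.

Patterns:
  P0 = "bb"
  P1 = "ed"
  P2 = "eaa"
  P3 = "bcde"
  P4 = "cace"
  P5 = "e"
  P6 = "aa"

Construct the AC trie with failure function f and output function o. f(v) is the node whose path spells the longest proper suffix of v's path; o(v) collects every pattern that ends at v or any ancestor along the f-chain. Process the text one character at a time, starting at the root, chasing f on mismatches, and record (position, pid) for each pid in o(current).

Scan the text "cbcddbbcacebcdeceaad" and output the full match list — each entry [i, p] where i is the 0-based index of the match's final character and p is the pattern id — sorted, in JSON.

Build:
Trie nodes:
  0='ε' goto a→14 b→1 c→10 e→3
  1='b' goto b→2 c→7
  2='bb' goto ·  [P0 ends]
  3='e' goto a→5 d→4  [P5 ends]
  4='ed' goto ·  [P1 ends]
  5='ea' goto a→6
  6='eaa' goto ·  [P2 ends]
  7='bc' goto d→8
  8='bcd' goto e→9
  9='bcde' goto ·  [P3 ends]
  10='c' goto a→11
  11='ca' goto c→12
  12='cac' goto e→13
  13='cace' goto ·  [P4 ends]
  14='a' goto a→15
  15='aa' goto ·  [P6 ends]

Failure links (BFS by depth):
  n1('b'): parent n0 fail=0; on 'b' 0 → fail=0;  out ∅∪∅=∅
  n3('e'): parent n0 fail=0; on 'e' 0 → fail=0;  out {5}∪∅={5}
  n10('c'): parent n0 fail=0; on 'c' 0 → fail=0;  out ∅∪∅=∅
  n14('a'): parent n0 fail=0; on 'a' 0 → fail=0;  out ∅∪∅=∅
  n2('bb'): parent n1 fail=0; on 'b' 0 → fail=1;  out {0}∪∅={0}
  n4('ed'): parent n3 fail=0; on 'd' 0 → fail=0;  out {1}∪∅={1}
  n5('ea'): parent n3 fail=0; on 'a' 0 → fail=14;  out ∅∪∅=∅
  n7('bc'): parent n1 fail=0; on 'c' 0 → fail=10;  out ∅∪∅=∅
  n11('ca'): parent n10 fail=0; on 'a' 0 → fail=14;  out ∅∪∅=∅
  n15('aa'): parent n14 fail=0; on 'a' 0 → fail=14;  out {6}∪∅={6}
  n6('eaa'): parent n5 fail=14; on 'a' 14 → fail=15;  out {2}∪{6}={2,6}
  n8('bcd'): parent n7 fail=10; on 'd' 10→0 → fail=0;  out ∅∪∅=∅
  n12('cac'): parent n11 fail=14; on 'c' 14→0 → fail=10;  out ∅∪∅=∅
  n9('bcde'): parent n8 fail=0; on 'e' 0 → fail=3;  out {3}∪{5}={3,5}
  n13('cace'): parent n12 fail=10; on 'e' 10→0 → fail=3;  out {4}∪{5}={4,5}

Run:
i=0 'c': node 0→10
i=1 'b': node 10→1 ·f
i=2 'c': node 1→7
i=3 'd': node 7→8
i=4 'd': node 8→0 ·f
i=5 'b': node 0→1
i=6 'b': node 1→2  emit P0@[5:6]
i=7 'c': node 2→7 ·f
i=8 'a': node 7→11 ·f
i=9 'c': node 11→12
i=10 'e': node 12→13  emit P4@[7:10],P5@[10:10]
i=11 'b': node 13→1 ·f
i=12 'c': node 1→7
i=13 'd': node 7→8
i=14 'e': node 8→9  emit P3@[11:14],P5@[14:14]
i=15 'c': node 9→10 ·f
i=16 'e': node 10→3 ·f  emit P5@[16:16]
i=17 'a': node 3→5
i=18 'a': node 5→6  emit P2@[16:18],P6@[17:18]
i=19 'd': node 6→0 ·f

Matches: [[6,0],[10,4],[10,5],[14,3],[14,5],[16,5],[18,2],[18,6]]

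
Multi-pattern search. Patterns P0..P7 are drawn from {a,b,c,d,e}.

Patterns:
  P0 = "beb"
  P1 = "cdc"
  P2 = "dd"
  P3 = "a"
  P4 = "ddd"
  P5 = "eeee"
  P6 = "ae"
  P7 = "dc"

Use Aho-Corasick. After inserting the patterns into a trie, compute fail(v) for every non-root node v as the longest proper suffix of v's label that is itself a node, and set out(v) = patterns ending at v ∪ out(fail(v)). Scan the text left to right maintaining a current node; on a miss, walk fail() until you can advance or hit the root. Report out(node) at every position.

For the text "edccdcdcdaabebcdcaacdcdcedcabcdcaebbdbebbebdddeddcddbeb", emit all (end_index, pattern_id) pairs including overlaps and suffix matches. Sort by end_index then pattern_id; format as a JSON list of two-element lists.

Construct AC machine:
Trie (insert patterns):
  0='ε' goto a→9 b→1 c→4 d→7 e→11
  1='b' goto e→2
  2='be' goto b→3
  3='beb' goto ·  ←P0
  4='c' goto d→5
  5='cd' goto c→6
  6='cdc' goto ·  ←P1
  7='d' goto c→16 d→8
  8='dd' goto d→10  ←P2
  9='a' goto e→15  ←P3
  10='ddd' goto ·  ←P4
  11='e' goto e→12
  12='ee' goto e→13
  13='eee' goto e→14
  14='eeee' goto ·  ←P5
  15='ae' goto ·  ←P6
  16='dc' goto ·  ←P7

Failure links (BFS by depth):
  n1('b'): parent n0 fail=0; on 'b' 0 → fail=0;  out ∅∪∅=∅
  n4('c'): parent n0 fail=0; on 'c' 0 → fail=0;  out ∅∪∅=∅
  n7('d'): parent n0 fail=0; on 'd' 0 → fail=0;  out ∅∪∅=∅
  n9('a'): parent n0 fail=0; on 'a' 0 → fail=0;  out {3}∪∅={3}
  n11('e'): parent n0 fail=0; on 'e' 0 → fail=0;  out ∅∪∅=∅
  n2('be'): parent n1 fail=0; on 'e' 0 → fail=11;  out ∅∪∅=∅
  n5('cd'): parent n4 fail=0; on 'd' 0 → fail=7;  out ∅∪∅=∅
  n8('dd'): parent n7 fail=0; on 'd' 0 → fail=7;  out {2}∪∅={2}
  n12('ee'): parent n11 fail=0; on 'e' 0 → fail=11;  out ∅∪∅=∅
  n15('ae'): parent n9 fail=0; on 'e' 0 → fail=11;  out {6}∪∅={6}
  n16('dc'): parent n7 fail=0; on 'c' 0 → fail=4;  out {7}∪∅={7}
  n3('beb'): parent n2 fail=11; on 'b' 11→0 → fail=1;  out {0}∪∅={0}
  n6('cdc'): parent n5 fail=7; on 'c' 7 → fail=16;  out {1}∪{7}={1,7}
  n10('ddd'): parent n8 fail=7; on 'd' 7 → fail=8;  out {4}∪{2}={2,4}
  n13('eee'): parent n12 fail=11; on 'e' 11 → fail=12;  out ∅∪∅=∅
  n14('eeee'): parent n13 fail=12; on 'e' 12 → fail=13;  out {5}∪∅={5}

Text stream:
i=0 'e': node 0→11
i=1 'd': node 11→7 (via fail)
i=2 'c': node 7→16  ** P7@[1:2]
i=3 'c': node 16→4 (via fail)
i=4 'd': node 4→5
i=5 'c': node 5→6  ** P1@[3:5],P7@[4:5]
i=6 'd': node 6→5 (via fail)
i=7 'c': node 5→6  ** P1@[5:7],P7@[6:7]
i=8 'd': node 6→5 (via fail)
i=9 'a': node 5→9 (via fail)  ** P3@[9:9]
i=10 'a': node 9→9 (via fail)  ** P3@[10:10]
i=11 'b': node 9→1 (via fail)
i=12 'e': node 1→2
i=13 'b': node 2→3  ** P0@[11:13]
i=14 'c': node 3→4 (via fail)
i=15 'd': node 4→5
i=16 'c': node 5→6  ** P1@[14:16],P7@[15:16]
i=17 'a': node 6→9 (via fail)  ** P3@[17:17]
i=18 'a': node 9→9 (via fail)  ** P3@[18:18]
i=19 'c': node 9→4 (via fail)
i=20 'd': node 4→5
i=21 'c': node 5→6  ** P1@[19:21],P7@[20:21]
i=22 'd': node 6→5 (via fail)
i=23 'c': node 5→6  ** P1@[21:23],P7@[22:23]
i=24 'e': node 6→11 (via fail)
i=25 'd': node 11→7 (via fail)
i=26 'c': node 7→16  ** P7@[25:26]
i=27 'a': node 16→9 (via fail)  ** P3@[27:27]
i=28 'b': node 9→1 (via fail)
i=29 'c': node 1→4 (via fail)
i=30 'd': node 4→5
i=31 'c': node 5→6  ** P1@[29:31],P7@[30:31]
i=32 'a': node 6→9 (via fail)  ** P3@[32:32]
i=33 'e': node 9→15  ** P6@[32:33]
i=34 'b': node 15→1 (via fail)
i=35 'b': node 1→1 (via fail)
i=36 'd': node 1→7 (via fail)
i=37 'b': node 7→1 (via fail)
i=38 'e': node 1→2
i=39 'b': node 2→3  ** P0@[37:39]
i=40 'b': node 3→1 (via fail)
i=41 'e': node 1→2
i=42 'b': node 2→3  ** P0@[40:42]
i=43 'd': node 3→7 (via fail)
i=44 'd': node 7→8  ** P2@[43:44]
i=45 'd': node 8→10  ** P2@[44:45],P4@[43:45]
i=46 'e': node 10→11 (via fail)
i=47 'd': node 11→7 (via fail)
i=48 'd': node 7→8  ** P2@[47:48]
i=49 'c': node 8→16 (via fail)  ** P7@[48:49]
i=50 'd': node 16→5 (via fail)
i=51 'd': node 5→8 (via fail)  ** P2@[50:51]
i=52 'b': node 8→1 (via fail)
i=53 'e': node 1→2
i=54 'b': node 2→3  ** P0@[52:54]

All matches (sorted): [[2,7],[5,1],[5,7],[7,1],[7,7],[9,3],[10,3],[13,0],[16,1],[16,7],[17,3],[18,3],[21,1],[21,7],[23,1],[23,7],[26,7],[27,3],[31,1],[31,7],[32,3],[33,6],[39,0],[42,0],[44,2],[45,2],[45,4],[48,2],[49,7],[51,2],[54,0]]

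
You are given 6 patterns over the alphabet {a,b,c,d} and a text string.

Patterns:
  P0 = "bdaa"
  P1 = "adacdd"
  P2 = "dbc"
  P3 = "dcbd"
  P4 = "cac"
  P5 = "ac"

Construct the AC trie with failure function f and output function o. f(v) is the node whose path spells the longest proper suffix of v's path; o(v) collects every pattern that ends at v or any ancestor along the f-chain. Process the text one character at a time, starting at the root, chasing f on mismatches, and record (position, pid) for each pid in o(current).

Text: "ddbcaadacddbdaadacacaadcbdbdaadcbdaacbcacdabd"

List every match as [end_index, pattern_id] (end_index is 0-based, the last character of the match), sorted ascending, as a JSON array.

Build:
Trie (insert patterns):
  n0 'ε': a→5 b→1 c→17 d→11
  n1 'b': d→2
  n2 'bd': a→3
  n3 'bda': a→4
  n4 'bdaa': ·  [P0 ends]
  n5 'a': c→20 d→6
  n6 'ad': a→7
  n7 'ada': c→8
  n8 'adac': d→9
  n9 'adacd': d→10
  n10 'adacdd': ·  [P1 ends]
  n11 'd': b→12 c→14
  n12 'db': c→13
  n13 'dbc': ·  [P2 ends]
  n14 'dc': b→15
  n15 'dcb': d→16
  n16 'dcbd': ·  [P3 ends]
  n17 'c': a→18
  n18 'ca': c→19
  n19 'cac': ·  [P4 ends]
  n20 'ac': ·  [P5 ends]

Failure links (BFS by depth):
  n1('b'): parent n0 fail=0; on 'b' 0 → fail=0;  out ∅∪∅=∅
  n5('a'): parent n0 fail=0; on 'a' 0 → fail=0;  out ∅∪∅=∅
  n11('d'): parent n0 fail=0; on 'd' 0 → fail=0;  out ∅∪∅=∅
  n17('c'): parent n0 fail=0; on 'c' 0 → fail=0;  out ∅∪∅=∅
  n2('bd'): parent n1 fail=0; on 'd' 0 → fail=11;  out ∅∪∅=∅
  n6('ad'): parent n5 fail=0; on 'd' 0 → fail=11;  out ∅∪∅=∅
  n12('db'): parent n11 fail=0; on 'b' 0 → fail=1;  out ∅∪∅=∅
  n14('dc'): parent n11 fail=0; on 'c' 0 → fail=17;  out ∅∪∅=∅
  n18('ca'): parent n17 fail=0; on 'a' 0 → fail=5;  out ∅∪∅=∅
  n20('ac'): parent n5 fail=0; on 'c' 0 → fail=17;  out {5}∪∅={5}
  n3('bda'): parent n2 fail=11; on 'a' 11→0 → fail=5;  out ∅∪∅=∅
  n7('ada'): parent n6 fail=11; on 'a' 11→0 → fail=5;  out ∅∪∅=∅
  n13('dbc'): parent n12 fail=1; on 'c' 1→0 → fail=17;  out {2}∪∅={2}
  n15('dcb'): parent n14 fail=17; on 'b' 17→0 → fail=1;  out ∅∪∅=∅
  n19('cac'): parent n18 fail=5; on 'c' 5 → fail=20;  out {4}∪{5}={4,5}
  n4('bdaa'): parent n3 fail=5; on 'a' 5→0 → fail=5;  out {0}∪∅={0}
  n8('adac'): parent n7 fail=5; on 'c' 5 → fail=20;  out ∅∪{5}={5}
  n16('dcbd'): parent n15 fail=1; on 'd' 1 → fail=2;  out {3}∪∅={3}
  n9('adacd'): parent n8 fail=20; on 'd' 20→17→0 → fail=11;  out ∅∪∅=∅
  n10('adacdd'): parent n9 fail=11; on 'd' 11→0 → fail=11;  out {1}∪∅={1}

Text stream:
[0] read 'd'  n0⇒n11
[1] read 'd'  n11⇒n11 (fail-walked)
[2] read 'b'  n11⇒n12
[3] read 'c'  n12⇒n13  emit P2@[1:3]
[4] read 'a'  n13⇒n18 (fail-walked)
[5] read 'a'  n18⇒n5 (fail-walked)
[6] read 'd'  n5⇒n6
[7] read 'a'  n6⇒n7
[8] read 'c'  n7⇒n8  emit P5@[7:8]
[9] read 'd'  n8⇒n9
[10] read 'd'  n9⇒n10  emit P1@[5:10]
[11] read 'b'  n10⇒n12 (fail-walked)
[12] read 'd'  n12⇒n2 (fail-walked)
[13] read 'a'  n2⇒n3
[14] read 'a'  n3⇒n4  emit P0@[11:14]
[15] read 'd'  n4⇒n6 (fail-walked)
[16] read 'a'  n6⇒n7
[17] read 'c'  n7⇒n8  emit P5@[16:17]
[18] read 'a'  n8⇒n18 (fail-walked)
[19] read 'c'  n18⇒n19  emit P4@[17:19],P5@[18:19]
[20] read 'a'  n19⇒n18 (fail-walked)
[21] read 'a'  n18⇒n5 (fail-walked)
[22] read 'd'  n5⇒n6
[23] read 'c'  n6⇒n14 (fail-walked)
[24] read 'b'  n14⇒n15
[25] read 'd'  n15⇒n16  emit P3@[22:25]
[26] read 'b'  n16⇒n12 (fail-walked)
[27] read 'd'  n12⇒n2 (fail-walked)
[28] read 'a'  n2⇒n3
[29] read 'a'  n3⇒n4  emit P0@[26:29]
[30] read 'd'  n4⇒n6 (fail-walked)
[31] read 'c'  n6⇒n14 (fail-walked)
[32] read 'b'  n14⇒n15
[33] read 'd'  n15⇒n16  emit P3@[30:33]
[34] read 'a'  n16⇒n3 (fail-walked)
[35] read 'a'  n3⇒n4  emit P0@[32:35]
[36] read 'c'  n4⇒n20 (fail-walked)  emit P5@[35:36]
[37] read 'b'  n20⇒n1 (fail-walked)
[38] read 'c'  n1⇒n17 (fail-walked)
[39] read 'a'  n17⇒n18
[40] read 'c'  n18⇒n19  emit P4@[38:40],P5@[39:40]
[41] read 'd'  n19⇒n11 (fail-walked)
[42] read 'a'  n11⇒n5 (fail-walked)
[43] read 'b'  n5⇒n1 (fail-walked)
[44] read 'd'  n1⇒n2

All matches (sorted): [[3,2],[8,5],[10,1],[14,0],[17,5],[19,4],[19,5],[25,3],[29,0],[33,3],[35,0],[36,5],[40,4],[40,5]]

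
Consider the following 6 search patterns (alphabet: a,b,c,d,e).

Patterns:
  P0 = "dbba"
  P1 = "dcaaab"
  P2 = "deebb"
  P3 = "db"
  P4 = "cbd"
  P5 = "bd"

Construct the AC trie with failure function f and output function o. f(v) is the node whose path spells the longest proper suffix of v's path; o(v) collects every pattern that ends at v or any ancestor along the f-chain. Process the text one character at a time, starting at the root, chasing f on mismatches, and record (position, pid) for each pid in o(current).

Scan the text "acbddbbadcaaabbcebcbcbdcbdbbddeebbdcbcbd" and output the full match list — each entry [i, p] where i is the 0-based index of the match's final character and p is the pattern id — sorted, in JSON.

Construct AC machine:
Trie (insert patterns):
  n0 'ε': b→17 c→14 d→1
  n1 'd': b→2 c→5 e→10
  n2 'db': b→3  ←P3
  n3 'dbb': a→4
  n4 'dbba': ·  ←P0
  n5 'dc': a→6
  n6 'dca': a→7
  n7 'dcaa': a→8
  n8 'dcaaa': b→9
  n9 'dcaaab': ·  ←P1
  n10 'de': e→11
  n11 'dee': b→12
  n12 'deeb': b→13
  n13 'deebb': ·  ←P2
  n14 'c': b→15
  n15 'cb': d→16
  n16 'cbd': ·  ←P4
  n17 'b': d→18
  n18 'bd': ·  ←P5

BFS fail/out derivation:
  n1('d'): parent n0 fail=0; on 'd' 0 → fail=0;  out ∅∪∅=∅
  n14('c'): parent n0 fail=0; on 'c' 0 → fail=0;  out ∅∪∅=∅
  n17('b'): parent n0 fail=0; on 'b' 0 → fail=0;  out ∅∪∅=∅
  n2('db'): parent n1 fail=0; on 'b' 0 → fail=17;  out {3}∪∅={3}
  n5('dc'): parent n1 fail=0; on 'c' 0 → fail=14;  out ∅∪∅=∅
  n10('de'): parent n1 fail=0; on 'e' 0 → fail=0;  out ∅∪∅=∅
  n15('cb'): parent n14 fail=0; on 'b' 0 → fail=17;  out ∅∪∅=∅
  n18('bd'): parent n17 fail=0; on 'd' 0 → fail=1;  out {5}∪∅={5}
  n3('dbb'): parent n2 fail=17; on 'b' 17→0 → fail=17;  out ∅∪∅=∅
  n6('dca'): parent n5 fail=14; on 'a' 14→0 → fail=0;  out ∅∪∅=∅
  n11('dee'): parent n10 fail=0; on 'e' 0 → fail=0;  out ∅∪∅=∅
  n16('cbd'): parent n15 fail=17; on 'd' 17 → fail=18;  out {4}∪{5}={4,5}
  n4('dbba'): parent n3 fail=17; on 'a' 17→0 → fail=0;  out {0}∪∅={0}
  n7('dcaa'): parent n6 fail=0; on 'a' 0 → fail=0;  out ∅∪∅=∅
  n12('deeb'): parent n11 fail=0; on 'b' 0 → fail=17;  out ∅∪∅=∅
  n8('dcaaa'): parent n7 fail=0; on 'a' 0 → fail=0;  out ∅∪∅=∅
  n13('deebb'): parent n12 fail=17; on 'b' 17→0 → fail=17;  out {2}∪∅={2}
  n9('dcaaab'): parent n8 fail=0; on 'b' 0 → fail=17;  out {1}∪∅={1}

Scan:
[0] read 'a'  n0⇒n0
[1] read 'c'  n0⇒n14
[2] read 'b'  n14⇒n15
[3] read 'd'  n15⇒n16  ** P4@[1:3],P5@[2:3]
[4] read 'd'  n16⇒n1 (fail-walked)
[5] read 'b'  n1⇒n2  ** P3@[4:5]
[6] read 'b'  n2⇒n3
[7] read 'a'  n3⇒n4  ** P0@[4:7]
[8] read 'd'  n4⇒n1 (fail-walked)
[9] read 'c'  n1⇒n5
[10] read 'a'  n5⇒n6
[11] read 'a'  n6⇒n7
[12] read 'a'  n7⇒n8
[13] read 'b'  n8⇒n9  ** P1@[8:13]
[14] read 'b'  n9⇒n17 (fail-walked)
[15] read 'c'  n17⇒n14 (fail-walked)
[16] read 'e'  n14⇒n0 (fail-walked)
[17] read 'b'  n0⇒n17
[18] read 'c'  n17⇒n14 (fail-walked)
[19] read 'b'  n14⇒n15
[20] read 'c'  n15⇒n14 (fail-walked)
[21] read 'b'  n14⇒n15
[22] read 'd'  n15⇒n16  ** P4@[20:22],P5@[21:22]
[23] read 'c'  n16⇒n5 (fail-walked)
[24] read 'b'  n5⇒n15 (fail-walked)
[25] read 'd'  n15⇒n16  ** P4@[23:25],P5@[24:25]
[26] read 'b'  n16⇒n2 (fail-walked)  ** P3@[25:26]
[27] read 'b'  n2⇒n3
[28] read 'd'  n3⇒n18 (fail-walked)  ** P5@[27:28]
[29] read 'd'  n18⇒n1 (fail-walked)
[30] read 'e'  n1⇒n10
[31] read 'e'  n10⇒n11
[32] read 'b'  n11⇒n12
[33] read 'b'  n12⇒n13  ** P2@[29:33]
[34] read 'd'  n13⇒n18 (fail-walked)  ** P5@[33:34]
[35] read 'c'  n18⇒n5 (fail-walked)
[36] read 'b'  n5⇒n15 (fail-walked)
[37] read 'c'  n15⇒n14 (fail-walked)
[38] read 'b'  n14⇒n15
[39] read 'd'  n15⇒n16  ** P4@[37:39],P5@[38:39]

Result: [[3,4],[3,5],[5,3],[7,0],[13,1],[22,4],[22,5],[25,4],[25,5],[26,3],[28,5],[33,2],[34,5],[39,4],[39,5]]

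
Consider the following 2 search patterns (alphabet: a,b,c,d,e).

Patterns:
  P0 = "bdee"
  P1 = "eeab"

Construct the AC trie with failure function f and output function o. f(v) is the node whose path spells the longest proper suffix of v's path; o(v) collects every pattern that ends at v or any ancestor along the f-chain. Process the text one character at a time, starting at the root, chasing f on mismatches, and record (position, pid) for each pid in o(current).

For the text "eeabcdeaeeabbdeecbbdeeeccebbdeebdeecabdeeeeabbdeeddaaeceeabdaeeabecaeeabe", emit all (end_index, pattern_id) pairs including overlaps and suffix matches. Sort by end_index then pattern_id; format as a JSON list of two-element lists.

Construct AC machine:
Trie (insert patterns):
  0='ε' goto b→1 e→5
  1='b' goto d→2
  2='bd' goto e→3
  3='bde' goto e→4
  4='bdee' goto ·  ←P0
  5='e' goto e→6
  6='ee' goto a→7
  7='eea' goto b→8
  8='eeab' goto ·  ←P1

BFS fail/out derivation:
  fail(1) 'b': from fail(0)=0 chase 'b': 0 ⇒ 0;  out=∅∪out(0)=∅
  fail(5) 'e': from fail(0)=0 chase 'e': 0 ⇒ 0;  out=∅∪out(0)=∅
  fail(2) 'bd': from fail(1)=0 chase 'd': 0 ⇒ 0;  out=∅∪out(0)=∅
  fail(6) 'ee': from fail(5)=0 chase 'e': 0 ⇒ 5;  out=∅∪out(5)=∅
  fail(3) 'bde': from fail(2)=0 chase 'e': 0 ⇒ 5;  out=∅∪out(5)=∅
  fail(7) 'eea': from fail(6)=5 chase 'a': 5→0 ⇒ 0;  out=∅∪out(0)=∅
  fail(4) 'bdee': from fail(3)=5 chase 'e': 5 ⇒ 6;  out={0}∪out(6)={0}
  fail(8) 'eeab': from fail(7)=0 chase 'b': 0 ⇒ 1;  out={1}∪out(1)={1}

Scan:
[0] read 'e'  n0⇒n5
[1] read 'e'  n5⇒n6
[2] read 'a'  n6⇒n7
[3] read 'b'  n7⇒n8  ** P1@[0:3]
[4] read 'c'  n8⇒n0 (fail-walked)
[5] read 'd'  n0⇒n0
[6] read 'e'  n0⇒n5
[7] read 'a'  n5⇒n0 (fail-walked)
[8] read 'e'  n0⇒n5
[9] read 'e'  n5⇒n6
[10] read 'a'  n6⇒n7
[11] read 'b'  n7⇒n8  ** P1@[8:11]
[12] read 'b'  n8⇒n1 (fail-walked)
[13] read 'd'  n1⇒n2
[14] read 'e'  n2⇒n3
[15] read 'e'  n3⇒n4  ** P0@[12:15]
[16] read 'c'  n4⇒n0 (fail-walked)
[17] read 'b'  n0⇒n1
[18] read 'b'  n1⇒n1 (fail-walked)
[19] read 'd'  n1⇒n2
[20] read 'e'  n2⇒n3
[21] read 'e'  n3⇒n4  ** P0@[18:21]
[22] read 'e'  n4⇒n6 (fail-walked)
[23] read 'c'  n6⇒n0 (fail-walked)
[24] read 'c'  n0⇒n0
[25] read 'e'  n0⇒n5
[26] read 'b'  n5⇒n1 (fail-walked)
[27] read 'b'  n1⇒n1 (fail-walked)
[28] read 'd'  n1⇒n2
[29] read 'e'  n2⇒n3
[30] read 'e'  n3⇒n4  ** P0@[27:30]
[31] read 'b'  n4⇒n1 (fail-walked)
[32] read 'd'  n1⇒n2
[33] read 'e'  n2⇒n3
[34] read 'e'  n3⇒n4  ** P0@[31:34]
[35] read 'c'  n4⇒n0 (fail-walked)
[36] read 'a'  n0⇒n0
[37] read 'b'  n0⇒n1
[38] read 'd'  n1⇒n2
[39] read 'e'  n2⇒n3
[40] read 'e'  n3⇒n4  ** P0@[37:40]
[41] read 'e'  n4⇒n6 (fail-walked)
[42] read 'e'  n6⇒n6 (fail-walked)
[43] read 'a'  n6⇒n7
[44] read 'b'  n7⇒n8  ** P1@[41:44]
[45] read 'b'  n8⇒n1 (fail-walked)
[46] read 'd'  n1⇒n2
[47] read 'e'  n2⇒n3
[48] read 'e'  n3⇒n4  ** P0@[45:48]
[49] read 'd'  n4⇒n0 (fail-walked)
[50] read 'd'  n0⇒n0
[51] read 'a'  n0⇒n0
[52] read 'a'  n0⇒n0
[53] read 'e'  n0⇒n5
[54] read 'c'  n5⇒n0 (fail-walked)
[55] read 'e'  n0⇒n5
[56] read 'e'  n5⇒n6
[57] read 'a'  n6⇒n7
[58] read 'b'  n7⇒n8  ** P1@[55:58]
[59] read 'd'  n8⇒n2 (fail-walked)
[60] read 'a'  n2⇒n0 (fail-walked)
[61] read 'e'  n0⇒n5
[62] read 'e'  n5⇒n6
[63] read 'a'  n6⇒n7
[64] read 'b'  n7⇒n8  ** P1@[61:64]
[65] read 'e'  n8⇒n5 (fail-walked)
[66] read 'c'  n5⇒n0 (fail-walked)
[67] read 'a'  n0⇒n0
[68] read 'e'  n0⇒n5
[69] read 'e'  n5⇒n6
[70] read 'a'  n6⇒n7
[71] read 'b'  n7⇒n8  ** P1@[68:71]
[72] read 'e'  n8⇒n5 (fail-walked)

All matches (sorted): [[3,1],[11,1],[15,0],[21,0],[30,0],[34,0],[40,0],[44,1],[48,0],[58,1],[64,1],[71,1]]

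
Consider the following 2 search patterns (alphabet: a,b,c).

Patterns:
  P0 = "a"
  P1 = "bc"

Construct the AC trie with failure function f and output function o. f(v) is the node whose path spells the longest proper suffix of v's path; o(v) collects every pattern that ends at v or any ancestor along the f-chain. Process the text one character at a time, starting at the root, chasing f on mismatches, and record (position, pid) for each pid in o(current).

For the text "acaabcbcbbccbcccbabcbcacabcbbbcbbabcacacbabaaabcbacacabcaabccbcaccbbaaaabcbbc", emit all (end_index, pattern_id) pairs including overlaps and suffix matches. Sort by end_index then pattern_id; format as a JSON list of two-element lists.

Construct AC machine:
Trie (insert patterns):
  n0 'ε': a→1 b→2
  n1 'a': ·  ←P0
  n2 'b': c→3
  n3 'bc': ·  ←P1

Failure links (BFS by depth):
  n1('a'): parent n0 fail=0; on 'a' 0 → fail=0;  out {0}∪∅={0}
  n2('b'): parent n0 fail=0; on 'b' 0 → fail=0;  out ∅∪∅=∅
  n3('bc'): parent n2 fail=0; on 'c' 0 → fail=0;  out {1}∪∅={1}

Scan:
i=0 'a': node 0→1  ** P0@[0:0]
i=1 'c': node 1→0 ·f
i=2 'a': node 0→1  ** P0@[2:2]
i=3 'a': node 1→1 ·f  ** P0@[3:3]
i=4 'b': node 1→2 ·f
i=5 'c': node 2→3  ** P1@[4:5]
i=6 'b': node 3→2 ·f
i=7 'c': node 2→3  ** P1@[6:7]
i=8 'b': node 3→2 ·f
i=9 'b': node 2→2 ·f
i=10 'c': node 2→3  ** P1@[9:10]
i=11 'c': node 3→0 ·f
i=12 'b': node 0→2
i=13 'c': node 2→3  ** P1@[12:13]
i=14 'c': node 3→0 ·f
i=15 'c': node 0→0
i=16 'b': node 0→2
i=17 'a': node 2→1 ·f  ** P0@[17:17]
i=18 'b': node 1→2 ·f
i=19 'c': node 2→3  ** P1@[18:19]
i=20 'b': node 3→2 ·f
i=21 'c': node 2→3  ** P1@[20:21]
i=22 'a': node 3→1 ·f  ** P0@[22:22]
i=23 'c': node 1→0 ·f
i=24 'a': node 0→1  ** P0@[24:24]
i=25 'b': node 1→2 ·f
i=26 'c': node 2→3  ** P1@[25:26]
i=27 'b': node 3→2 ·f
i=28 'b': node 2→2 ·f
i=29 'b': node 2→2 ·f
i=30 'c': node 2→3  ** P1@[29:30]
i=31 'b': node 3→2 ·f
i=32 'b': node 2→2 ·f
i=33 'a': node 2→1 ·f  ** P0@[33:33]
i=34 'b': node 1→2 ·f
i=35 'c': node 2→3  ** P1@[34:35]
i=36 'a': node 3→1 ·f  ** P0@[36:36]
i=37 'c': node 1→0 ·f
i=38 'a': node 0→1  ** P0@[38:38]
i=39 'c': node 1→0 ·f
i=40 'b': node 0→2
i=41 'a': node 2→1 ·f  ** P0@[41:41]
i=42 'b': node 1→2 ·f
i=43 'a': node 2→1 ·f  ** P0@[43:43]
i=44 'a': node 1→1 ·f  ** P0@[44:44]
i=45 'a': node 1→1 ·f  ** P0@[45:45]
i=46 'b': node 1→2 ·f
i=47 'c': node 2→3  ** P1@[46:47]
i=48 'b': node 3→2 ·f
i=49 'a': node 2→1 ·f  ** P0@[49:49]
i=50 'c': node 1→0 ·f
i=51 'a': node 0→1  ** P0@[51:51]
i=52 'c': node 1→0 ·f
i=53 'a': node 0→1  ** P0@[53:53]
i=54 'b': node 1→2 ·f
i=55 'c': node 2→3  ** P1@[54:55]
i=56 'a': node 3→1 ·f  ** P0@[56:56]
i=57 'a': node 1→1 ·f  ** P0@[57:57]
i=58 'b': node 1→2 ·f
i=59 'c': node 2→3  ** P1@[58:59]
i=60 'c': node 3→0 ·f
i=61 'b': node 0→2
i=62 'c': node 2→3  ** P1@[61:62]
i=63 'a': node 3→1 ·f  ** P0@[63:63]
i=64 'c': node 1→0 ·f
i=65 'c': node 0→0
i=66 'b': node 0→2
i=67 'b': node 2→2 ·f
i=68 'a': node 2→1 ·f  ** P0@[68:68]
i=69 'a': node 1→1 ·f  ** P0@[69:69]
i=70 'a': node 1→1 ·f  ** P0@[70:70]
i=71 'a': node 1→1 ·f  ** P0@[71:71]
i=72 'b': node 1→2 ·f
i=73 'c': node 2→3  ** P1@[72:73]
i=74 'b': node 3→2 ·f
i=75 'b': node 2→2 ·f
i=76 'c': node 2→3  ** P1@[75:76]

All matches (sorted): [[0,0],[2,0],[3,0],[5,1],[7,1],[10,1],[13,1],[17,0],[19,1],[21,1],[22,0],[24,0],[26,1],[30,1],[33,0],[35,1],[36,0],[38,0],[41,0],[43,0],[44,0],[45,0],[47,1],[49,0],[51,0],[53,0],[55,1],[56,0],[57,0],[59,1],[62,1],[63,0],[68,0],[69,0],[70,0],[71,0],[73,1],[76,1]]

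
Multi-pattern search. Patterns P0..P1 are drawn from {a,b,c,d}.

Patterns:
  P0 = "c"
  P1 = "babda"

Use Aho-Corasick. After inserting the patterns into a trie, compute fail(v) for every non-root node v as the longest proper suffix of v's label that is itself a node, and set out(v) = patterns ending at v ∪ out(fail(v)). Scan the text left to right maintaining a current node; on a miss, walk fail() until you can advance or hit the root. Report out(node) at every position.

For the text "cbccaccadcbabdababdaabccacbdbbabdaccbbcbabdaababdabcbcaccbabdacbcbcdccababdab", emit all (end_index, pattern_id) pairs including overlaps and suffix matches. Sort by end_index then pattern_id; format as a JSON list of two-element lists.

Build:
Trie nodes:
  n0 'ε': b→2 c→1
  n1 'c': ·  ←P0
  n2 'b': a→3
  n3 'ba': b→4
  n4 'bab': d→5
  n5 'babd': a→6
  n6 'babda': ·  ←P1

Failure links (BFS by depth):
  fail(1) 'c': from fail(0)=0 chase 'c': 0 ⇒ 0;  out={0}∪out(0)={0}
  fail(2) 'b': from fail(0)=0 chase 'b': 0 ⇒ 0;  out=∅∪out(0)=∅
  fail(3) 'ba': from fail(2)=0 chase 'a': 0 ⇒ 0;  out=∅∪out(0)=∅
  fail(4) 'bab': from fail(3)=0 chase 'b': 0 ⇒ 2;  out=∅∪out(2)=∅
  fail(5) 'babd': from fail(4)=2 chase 'd': 2→0 ⇒ 0;  out=∅∪out(0)=∅
  fail(6) 'babda': from fail(5)=0 chase 'a': 0 ⇒ 0;  out={1}∪out(0)={1}

Run:
i=0 'c': node 0→1  emit P0@[0:0]
i=1 'b': node 1→2 ·f
i=2 'c': node 2→1 ·f  emit P0@[2:2]
i=3 'c': node 1→1 ·f  emit P0@[3:3]
i=4 'a': node 1→0 ·f
i=5 'c': node 0→1  emit P0@[5:5]
i=6 'c': node 1→1 ·f  emit P0@[6:6]
i=7 'a': node 1→0 ·f
i=8 'd': node 0→0
i=9 'c': node 0→1  emit P0@[9:9]
i=10 'b': node 1→2 ·f
i=11 'a': node 2→3
i=12 'b': node 3→4
i=13 'd': node 4→5
i=14 'a': node 5→6  emit P1@[10:14]
i=15 'b': node 6→2 ·f
i=16 'a': node 2→3
i=17 'b': node 3→4
i=18 'd': node 4→5
i=19 'a': node 5→6  emit P1@[15:19]
i=20 'a': node 6→0 ·f
i=21 'b': node 0→2
i=22 'c': node 2→1 ·f  emit P0@[22:22]
i=23 'c': node 1→1 ·f  emit P0@[23:23]
i=24 'a': node 1→0 ·f
i=25 'c': node 0→1  emit P0@[25:25]
i=26 'b': node 1→2 ·f
i=27 'd': node 2→0 ·f
i=28 'b': node 0→2
i=29 'b': node 2→2 ·f
i=30 'a': node 2→3
i=31 'b': node 3→4
i=32 'd': node 4→5
i=33 'a': node 5→6  emit P1@[29:33]
i=34 'c': node 6→1 ·f  emit P0@[34:34]
i=35 'c': node 1→1 ·f  emit P0@[35:35]
i=36 'b': node 1→2 ·f
i=37 'b': node 2→2 ·f
i=38 'c': node 2→1 ·f  emit P0@[38:38]
i=39 'b': node 1→2 ·f
i=40 'a': node 2→3
i=41 'b': node 3→4
i=42 'd': node 4→5
i=43 'a': node 5→6  emit P1@[39:43]
i=44 'a': node 6→0 ·f
i=45 'b': node 0→2
i=46 'a': node 2→3
i=47 'b': node 3→4
i=48 'd': node 4→5
i=49 'a': node 5→6  emit P1@[45:49]
i=50 'b': node 6→2 ·f
i=51 'c': node 2→1 ·f  emit P0@[51:51]
i=52 'b': node 1→2 ·f
i=53 'c': node 2→1 ·f  emit P0@[53:53]
i=54 'a': node 1→0 ·f
i=55 'c': node 0→1  emit P0@[55:55]
i=56 'c': node 1→1 ·f  emit P0@[56:56]
i=57 'b': node 1→2 ·f
i=58 'a': node 2→3
i=59 'b': node 3→4
i=60 'd': node 4→5
i=61 'a': node 5→6  emit P1@[57:61]
i=62 'c': node 6→1 ·f  emit P0@[62:62]
i=63 'b': node 1→2 ·f
i=64 'c': node 2→1 ·f  emit P0@[64:64]
i=65 'b': node 1→2 ·f
i=66 'c': node 2→1 ·f  emit P0@[66:66]
i=67 'd': node 1→0 ·f
i=68 'c': node 0→1  emit P0@[68:68]
i=69 'c': node 1→1 ·f  emit P0@[69:69]
i=70 'a': node 1→0 ·f
i=71 'b': node 0→2
i=72 'a': node 2→3
i=73 'b': node 3→4
i=74 'd': node 4→5
i=75 'a': node 5→6  emit P1@[71:75]
i=76 'b': node 6→2 ·f

All matches (sorted): [[0,0],[2,0],[3,0],[5,0],[6,0],[9,0],[14,1],[19,1],[22,0],[23,0],[25,0],[33,1],[34,0],[35,0],[38,0],[43,1],[49,1],[51,0],[53,0],[55,0],[56,0],[61,1],[62,0],[64,0],[66,0],[68,0],[69,0],[75,1]]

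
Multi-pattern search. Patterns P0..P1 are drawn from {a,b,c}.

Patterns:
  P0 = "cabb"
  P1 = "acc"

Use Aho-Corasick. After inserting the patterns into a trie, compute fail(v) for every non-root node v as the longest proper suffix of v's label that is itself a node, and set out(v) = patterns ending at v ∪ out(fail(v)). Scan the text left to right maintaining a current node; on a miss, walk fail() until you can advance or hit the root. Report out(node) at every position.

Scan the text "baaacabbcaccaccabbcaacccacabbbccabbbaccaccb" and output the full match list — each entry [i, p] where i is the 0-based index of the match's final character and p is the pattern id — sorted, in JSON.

Build automaton:
Trie (insert patterns):
  0='ε' goto a→5 c→1
  1='c' goto a→2
  2='ca' goto b→3
  3='cab' goto b→4
  4='cabb' goto ·  ←P0
  5='a' goto c→6
  6='ac' goto c→7
  7='acc' goto ·  ←P1

Failure links (BFS by depth):
  fail(1) 'c': from fail(0)=0 chase 'c': 0 ⇒ 0;  out=∅∪out(0)=∅
  fail(5) 'a': from fail(0)=0 chase 'a': 0 ⇒ 0;  out=∅∪out(0)=∅
  fail(2) 'ca': from fail(1)=0 chase 'a': 0 ⇒ 5;  out=∅∪out(5)=∅
  fail(6) 'ac': from fail(5)=0 chase 'c': 0 ⇒ 1;  out=∅∪out(1)=∅
  fail(3) 'cab': from fail(2)=5 chase 'b': 5→0 ⇒ 0;  out=∅∪out(0)=∅
  fail(7) 'acc': from fail(6)=1 chase 'c': 1→0 ⇒ 1;  out={1}∪out(1)={1}
  fail(4) 'cabb': from fail(3)=0 chase 'b': 0 ⇒ 0;  out={0}∪out(0)={0}

Scan:
pos 0 'b': at 0
pos 1 'a': at 5
pos 2 'a': at 5 (via fail)
pos 3 'a': at 5 (via fail)
pos 4 'c': at 6
pos 5 'a': at 2 (via fail)
pos 6 'b': at 3
pos 7 'b': at 4  ** P0@[4:7]
pos 8 'c': at 1 (via fail)
pos 9 'a': at 2
pos 10 'c': at 6 (via fail)
pos 11 'c': at 7  ** P1@[9:11]
pos 12 'a': at 2 (via fail)
pos 13 'c': at 6 (via fail)
pos 14 'c': at 7  ** P1@[12:14]
pos 15 'a': at 2 (via fail)
pos 16 'b': at 3
pos 17 'b': at 4  ** P0@[14:17]
pos 18 'c': at 1 (via fail)
pos 19 'a': at 2
pos 20 'a': at 5 (via fail)
pos 21 'c': at 6
pos 22 'c': at 7  ** P1@[20:22]
pos 23 'c': at 1 (via fail)
pos 24 'a': at 2
pos 25 'c': at 6 (via fail)
pos 26 'a': at 2 (via fail)
pos 27 'b': at 3
pos 28 'b': at 4  ** P0@[25:28]
pos 29 'b': at 0 (via fail)
pos 30 'c': at 1
pos 31 'c': at 1 (via fail)
pos 32 'a': at 2
pos 33 'b': at 3
pos 34 'b': at 4  ** P0@[31:34]
pos 35 'b': at 0 (via fail)
pos 36 'a': at 5
pos 37 'c': at 6
pos 38 'c': at 7  ** P1@[36:38]
pos 39 'a': at 2 (via fail)
pos 40 'c': at 6 (via fail)
pos 41 'c': at 7  ** P1@[39:41]
pos 42 'b': at 0 (via fail)

Result: [[7,0],[11,1],[14,1],[17,0],[22,1],[28,0],[34,0],[38,1],[41,1]]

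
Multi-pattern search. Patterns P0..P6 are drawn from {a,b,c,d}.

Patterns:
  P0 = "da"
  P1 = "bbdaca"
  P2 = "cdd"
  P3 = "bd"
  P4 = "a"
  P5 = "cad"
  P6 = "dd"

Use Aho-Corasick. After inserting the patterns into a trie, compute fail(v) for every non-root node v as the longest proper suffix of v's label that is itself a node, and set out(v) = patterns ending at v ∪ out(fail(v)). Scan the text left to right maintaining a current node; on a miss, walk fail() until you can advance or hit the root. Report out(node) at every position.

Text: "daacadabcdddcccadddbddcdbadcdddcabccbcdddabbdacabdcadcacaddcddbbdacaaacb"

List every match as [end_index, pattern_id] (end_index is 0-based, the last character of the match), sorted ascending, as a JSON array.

Construct AC machine:
Trie (insert patterns):
  0='ε' goto a→13 b→3 c→9 d→1
  1='d' goto a→2 d→16
  2='da' goto ·  ←P0
  3='b' goto b→4 d→12
  4='bb' goto d→5
  5='bbd' goto a→6
  6='bbda' goto c→7
  7='bbdac' goto a→8
  8='bbdaca' goto ·  ←P1
  9='c' goto a→14 d→10
  10='cd' goto d→11
  11='cdd' goto ·  ←P2
  12='bd' goto ·  ←P3
  13='a' goto ·  ←P4
  14='ca' goto d→15
  15='cad' goto ·  ←P5
  16='dd' goto ·  ←P6

Failure links (BFS by depth):
  fail(1) 'd': from fail(0)=0 chase 'd': 0 ⇒ 0;  out=∅∪out(0)=∅
  fail(3) 'b': from fail(0)=0 chase 'b': 0 ⇒ 0;  out=∅∪out(0)=∅
  fail(9) 'c': from fail(0)=0 chase 'c': 0 ⇒ 0;  out=∅∪out(0)=∅
  fail(13) 'a': from fail(0)=0 chase 'a': 0 ⇒ 0;  out={4}∪out(0)={4}
  fail(2) 'da': from fail(1)=0 chase 'a': 0 ⇒ 13;  out={0}∪out(13)={0,4}
  fail(4) 'bb': from fail(3)=0 chase 'b': 0 ⇒ 3;  out=∅∪out(3)=∅
  fail(10) 'cd': from fail(9)=0 chase 'd': 0 ⇒ 1;  out=∅∪out(1)=∅
  fail(12) 'bd': from fail(3)=0 chase 'd': 0 ⇒ 1;  out={3}∪out(1)={3}
  fail(14) 'ca': from fail(9)=0 chase 'a': 0 ⇒ 13;  out=∅∪out(13)={4}
  fail(16) 'dd': from fail(1)=0 chase 'd': 0 ⇒ 1;  out={6}∪out(1)={6}
  fail(5) 'bbd': from fail(4)=3 chase 'd': 3 ⇒ 12;  out=∅∪out(12)={3}
  fail(11) 'cdd': from fail(10)=1 chase 'd': 1 ⇒ 16;  out={2}∪out(16)={2,6}
  fail(15) 'cad': from fail(14)=13 chase 'd': 13→0 ⇒ 1;  out={5}∪out(1)={5}
  fail(6) 'bbda': from fail(5)=12 chase 'a': 12→1 ⇒ 2;  out=∅∪out(2)={0,4}
  fail(7) 'bbdac': from fail(6)=2 chase 'c': 2→13→0 ⇒ 9;  out=∅∪out(9)=∅
  fail(8) 'bbdaca': from fail(7)=9 chase 'a': 9 ⇒ 14;  out={1}∪out(14)={1,4}

Text stream:
i=0 'd': node 0→1
i=1 'a': node 1→2  emit P0@[0:1],P4@[1:1]
i=2 'a': node 2→13 (fail-walked)  emit P4@[2:2]
i=3 'c': node 13→9 (fail-walked)
i=4 'a': node 9→14  emit P4@[4:4]
i=5 'd': node 14→15  emit P5@[3:5]
i=6 'a': node 15→2 (fail-walked)  emit P0@[5:6],P4@[6:6]
i=7 'b': node 2→3 (fail-walked)
i=8 'c': node 3→9 (fail-walked)
i=9 'd': node 9→10
i=10 'd': node 10→11  emit P2@[8:10],P6@[9:10]
i=11 'd': node 11→16 (fail-walked)  emit P6@[10:11]
i=12 'c': node 16→9 (fail-walked)
i=13 'c': node 9→9 (fail-walked)
i=14 'c': node 9→9 (fail-walked)
i=15 'a': node 9→14  emit P4@[15:15]
i=16 'd': node 14→15  emit P5@[14:16]
i=17 'd': node 15→16 (fail-walked)  emit P6@[16:17]
i=18 'd': node 16→16 (fail-walked)  emit P6@[17:18]
i=19 'b': node 16→3 (fail-walked)
i=20 'd': node 3→12  emit P3@[19:20]
i=21 'd': node 12→16 (fail-walked)  emit P6@[20:21]
i=22 'c': node 16→9 (fail-walked)
i=23 'd': node 9→10
i=24 'b': node 10→3 (fail-walked)
i=25 'a': node 3→13 (fail-walked)  emit P4@[25:25]
i=26 'd': node 13→1 (fail-walked)
i=27 'c': node 1→9 (fail-walked)
i=28 'd': node 9→10
i=29 'd': node 10→11  emit P2@[27:29],P6@[28:29]
i=30 'd': node 11→16 (fail-walked)  emit P6@[29:30]
i=31 'c': node 16→9 (fail-walked)
i=32 'a': node 9→14  emit P4@[32:32]
i=33 'b': node 14→3 (fail-walked)
i=34 'c': node 3→9 (fail-walked)
i=35 'c': node 9→9 (fail-walked)
i=36 'b': node 9→3 (fail-walked)
i=37 'c': node 3→9 (fail-walked)
i=38 'd': node 9→10
i=39 'd': node 10→11  emit P2@[37:39],P6@[38:39]
i=40 'd': node 11→16 (fail-walked)  emit P6@[39:40]
i=41 'a': node 16→2 (fail-walked)  emit P0@[40:41],P4@[41:41]
i=42 'b': node 2→3 (fail-walked)
i=43 'b': node 3→4
i=44 'd': node 4→5  emit P3@[43:44]
i=45 'a': node 5→6  emit P0@[44:45],P4@[45:45]
i=46 'c': node 6→7
i=47 'a': node 7→8  emit P1@[42:47],P4@[47:47]
i=48 'b': node 8→3 (fail-walked)
i=49 'd': node 3→12  emit P3@[48:49]
i=50 'c': node 12→9 (fail-walked)
i=51 'a': node 9→14  emit P4@[51:51]
i=52 'd': node 14→15  emit P5@[50:52]
i=53 'c': node 15→9 (fail-walked)
i=54 'a': node 9→14  emit P4@[54:54]
i=55 'c': node 14→9 (fail-walked)
i=56 'a': node 9→14  emit P4@[56:56]
i=57 'd': node 14→15  emit P5@[55:57]
i=58 'd': node 15→16 (fail-walked)  emit P6@[57:58]
i=59 'c': node 16→9 (fail-walked)
i=60 'd': node 9→10
i=61 'd': node 10→11  emit P2@[59:61],P6@[60:61]
i=62 'b': node 11→3 (fail-walked)
i=63 'b': node 3→4
i=64 'd': node 4→5  emit P3@[63:64]
i=65 'a': node 5→6  emit P0@[64:65],P4@[65:65]
i=66 'c': node 6→7
i=67 'a': node 7→8  emit P1@[62:67],P4@[67:67]
i=68 'a': node 8→13 (fail-walked)  emit P4@[68:68]
i=69 'a': node 13→13 (fail-walked)  emit P4@[69:69]
i=70 'c': node 13→9 (fail-walked)
i=71 'b': node 9→3 (fail-walked)

Result: [[1,0],[1,4],[2,4],[4,4],[5,5],[6,0],[6,4],[10,2],[10,6],[11,6],[15,4],[16,5],[17,6],[18,6],[20,3],[21,6],[25,4],[29,2],[29,6],[30,6],[32,4],[39,2],[39,6],[40,6],[41,0],[41,4],[44,3],[45,0],[45,4],[47,1],[47,4],[49,3],[51,4],[52,5],[54,4],[56,4],[57,5],[58,6],[61,2],[61,6],[64,3],[65,0],[65,4],[67,1],[67,4],[68,4],[69,4]]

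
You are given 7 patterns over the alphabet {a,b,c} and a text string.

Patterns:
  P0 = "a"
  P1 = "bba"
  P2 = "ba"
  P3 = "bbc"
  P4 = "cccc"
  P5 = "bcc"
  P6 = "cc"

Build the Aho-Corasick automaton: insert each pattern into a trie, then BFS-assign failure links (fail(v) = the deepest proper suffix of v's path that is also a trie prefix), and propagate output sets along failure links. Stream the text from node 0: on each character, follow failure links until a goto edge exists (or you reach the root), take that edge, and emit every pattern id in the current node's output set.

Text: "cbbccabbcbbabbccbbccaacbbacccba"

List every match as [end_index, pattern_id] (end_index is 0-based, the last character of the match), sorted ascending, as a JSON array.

Build:
Trie (insert patterns):
  0='ε' goto a→1 b→2 c→7
  1='a' goto ·  ←P0
  2='b' goto a→5 b→3 c→11
  3='bb' goto a→4 c→6
  4='bba' goto ·  ←P1
  5='ba' goto ·  ←P2
  6='bbc' goto ·  ←P3
  7='c' goto c→8
  8='cc' goto c→9  ←P6
  9='ccc' goto c→10
  10='cccc' goto ·  ←P4
  11='bc' goto c→12
  12='bcc' goto ·  ←P5

BFS fail/out derivation:
  n1('a'): parent n0 fail=0; on 'a' 0 → fail=0;  out {0}∪∅={0}
  n2('b'): parent n0 fail=0; on 'b' 0 → fail=0;  out ∅∪∅=∅
  n7('c'): parent n0 fail=0; on 'c' 0 → fail=0;  out ∅∪∅=∅
  n3('bb'): parent n2 fail=0; on 'b' 0 → fail=2;  out ∅∪∅=∅
  n5('ba'): parent n2 fail=0; on 'a' 0 → fail=1;  out {2}∪{0}={0,2}
  n8('cc'): parent n7 fail=0; on 'c' 0 → fail=7;  out {6}∪∅={6}
  n11('bc'): parent n2 fail=0; on 'c' 0 → fail=7;  out ∅∪∅=∅
  n4('bba'): parent n3 fail=2; on 'a' 2 → fail=5;  out {1}∪{0,2}={0,1,2}
  n6('bbc'): parent n3 fail=2; on 'c' 2 → fail=11;  out {3}∪∅={3}
  n9('ccc'): parent n8 fail=7; on 'c' 7 → fail=8;  out ∅∪{6}={6}
  n12('bcc'): parent n11 fail=7; on 'c' 7 → fail=8;  out {5}∪{6}={5,6}
  n10('cccc'): parent n9 fail=8; on 'c' 8 → fail=9;  out {4}∪{6}={4,6}

Text stream:
[0] read 'c'  n0⇒n7
[1] read 'b'  n7⇒n2 (via fail)
[2] read 'b'  n2⇒n3
[3] read 'c'  n3⇒n6  ** P3@[1:3]
[4] read 'c'  n6⇒n12 (via fail)  ** P5@[2:4],P6@[3:4]
[5] read 'a'  n12⇒n1 (via fail)  ** P0@[5:5]
[6] read 'b'  n1⇒n2 (via fail)
[7] read 'b'  n2⇒n3
[8] read 'c'  n3⇒n6  ** P3@[6:8]
[9] read 'b'  n6⇒n2 (via fail)
[10] read 'b'  n2⇒n3
[11] read 'a'  n3⇒n4  ** P0@[11:11],P1@[9:11],P2@[10:11]
[12] read 'b'  n4⇒n2 (via fail)
[13] read 'b'  n2⇒n3
[14] read 'c'  n3⇒n6  ** P3@[12:14]
[15] read 'c'  n6⇒n12 (via fail)  ** P5@[13:15],P6@[14:15]
[16] read 'b'  n12⇒n2 (via fail)
[17] read 'b'  n2⇒n3
[18] read 'c'  n3⇒n6  ** P3@[16:18]
[19] read 'c'  n6⇒n12 (via fail)  ** P5@[17:19],P6@[18:19]
[20] read 'a'  n12⇒n1 (via fail)  ** P0@[20:20]
[21] read 'a'  n1⇒n1 (via fail)  ** P0@[21:21]
[22] read 'c'  n1⇒n7 (via fail)
[23] read 'b'  n7⇒n2 (via fail)
[24] read 'b'  n2⇒n3
[25] read 'a'  n3⇒n4  ** P0@[25:25],P1@[23:25],P2@[24:25]
[26] read 'c'  n4⇒n7 (via fail)
[27] read 'c'  n7⇒n8  ** P6@[26:27]
[28] read 'c'  n8⇒n9  ** P6@[27:28]
[29] read 'b'  n9⇒n2 (via fail)
[30] read 'a'  n2⇒n5  ** P0@[30:30],P2@[29:30]

Result: [[3,3],[4,5],[4,6],[5,0],[8,3],[11,0],[11,1],[11,2],[14,3],[15,5],[15,6],[18,3],[19,5],[19,6],[20,0],[21,0],[25,0],[25,1],[25,2],[27,6],[28,6],[30,0],[30,2]]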